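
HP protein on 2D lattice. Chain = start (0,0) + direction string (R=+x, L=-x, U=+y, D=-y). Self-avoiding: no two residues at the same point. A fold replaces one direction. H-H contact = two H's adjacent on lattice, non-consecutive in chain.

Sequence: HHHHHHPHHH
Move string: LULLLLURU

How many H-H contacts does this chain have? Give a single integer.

Answer: 1

Derivation:
Positions: [(0, 0), (-1, 0), (-1, 1), (-2, 1), (-3, 1), (-4, 1), (-5, 1), (-5, 2), (-4, 2), (-4, 3)]
H-H contact: residue 5 @(-4,1) - residue 8 @(-4, 2)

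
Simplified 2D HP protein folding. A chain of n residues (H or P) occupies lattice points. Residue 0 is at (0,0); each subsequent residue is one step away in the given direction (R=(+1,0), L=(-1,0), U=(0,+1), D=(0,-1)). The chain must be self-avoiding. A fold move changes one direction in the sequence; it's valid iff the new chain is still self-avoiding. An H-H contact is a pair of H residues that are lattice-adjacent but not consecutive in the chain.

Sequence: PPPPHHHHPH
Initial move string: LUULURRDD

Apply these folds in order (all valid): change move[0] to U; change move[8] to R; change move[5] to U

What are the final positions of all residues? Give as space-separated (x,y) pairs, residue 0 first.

Initial moves: LUULURRDD
Fold: move[0]->U => UUULURRDD (positions: [(0, 0), (0, 1), (0, 2), (0, 3), (-1, 3), (-1, 4), (0, 4), (1, 4), (1, 3), (1, 2)])
Fold: move[8]->R => UUULURRDR (positions: [(0, 0), (0, 1), (0, 2), (0, 3), (-1, 3), (-1, 4), (0, 4), (1, 4), (1, 3), (2, 3)])
Fold: move[5]->U => UUULUURDR (positions: [(0, 0), (0, 1), (0, 2), (0, 3), (-1, 3), (-1, 4), (-1, 5), (0, 5), (0, 4), (1, 4)])

Answer: (0,0) (0,1) (0,2) (0,3) (-1,3) (-1,4) (-1,5) (0,5) (0,4) (1,4)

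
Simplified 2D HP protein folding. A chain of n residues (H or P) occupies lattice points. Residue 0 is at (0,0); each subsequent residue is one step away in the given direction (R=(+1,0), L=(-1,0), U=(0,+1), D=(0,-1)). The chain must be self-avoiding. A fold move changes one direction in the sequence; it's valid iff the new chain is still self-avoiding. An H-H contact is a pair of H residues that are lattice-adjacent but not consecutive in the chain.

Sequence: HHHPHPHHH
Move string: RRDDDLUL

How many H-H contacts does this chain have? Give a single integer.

Positions: [(0, 0), (1, 0), (2, 0), (2, -1), (2, -2), (2, -3), (1, -3), (1, -2), (0, -2)]
H-H contact: residue 4 @(2,-2) - residue 7 @(1, -2)

Answer: 1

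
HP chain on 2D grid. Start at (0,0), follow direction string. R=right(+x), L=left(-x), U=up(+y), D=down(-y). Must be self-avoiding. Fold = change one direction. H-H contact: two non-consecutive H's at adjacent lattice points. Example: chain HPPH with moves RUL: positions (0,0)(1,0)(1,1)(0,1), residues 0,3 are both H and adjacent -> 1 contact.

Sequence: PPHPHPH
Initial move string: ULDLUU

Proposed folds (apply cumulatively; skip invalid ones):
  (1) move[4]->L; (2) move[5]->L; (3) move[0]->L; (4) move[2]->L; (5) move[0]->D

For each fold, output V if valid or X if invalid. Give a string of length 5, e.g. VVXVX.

Answer: VVVVV

Derivation:
Initial: ULDLUU -> [(0, 0), (0, 1), (-1, 1), (-1, 0), (-2, 0), (-2, 1), (-2, 2)]
Fold 1: move[4]->L => ULDLLU VALID
Fold 2: move[5]->L => ULDLLL VALID
Fold 3: move[0]->L => LLDLLL VALID
Fold 4: move[2]->L => LLLLLL VALID
Fold 5: move[0]->D => DLLLLL VALID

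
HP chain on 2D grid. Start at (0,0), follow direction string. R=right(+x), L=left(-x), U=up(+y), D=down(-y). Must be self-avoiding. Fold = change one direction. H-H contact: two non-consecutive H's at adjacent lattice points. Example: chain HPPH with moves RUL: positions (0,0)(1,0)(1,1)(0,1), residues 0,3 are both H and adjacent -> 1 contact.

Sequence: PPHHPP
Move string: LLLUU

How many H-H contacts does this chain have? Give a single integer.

Answer: 0

Derivation:
Positions: [(0, 0), (-1, 0), (-2, 0), (-3, 0), (-3, 1), (-3, 2)]
No H-H contacts found.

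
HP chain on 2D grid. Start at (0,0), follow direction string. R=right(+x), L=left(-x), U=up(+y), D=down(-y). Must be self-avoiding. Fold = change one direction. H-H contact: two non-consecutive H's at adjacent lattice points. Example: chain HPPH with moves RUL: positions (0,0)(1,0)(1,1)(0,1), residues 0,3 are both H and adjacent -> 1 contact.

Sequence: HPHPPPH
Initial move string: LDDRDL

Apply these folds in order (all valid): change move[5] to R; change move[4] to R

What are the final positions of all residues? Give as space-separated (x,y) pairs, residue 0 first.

Answer: (0,0) (-1,0) (-1,-1) (-1,-2) (0,-2) (1,-2) (2,-2)

Derivation:
Initial moves: LDDRDL
Fold: move[5]->R => LDDRDR (positions: [(0, 0), (-1, 0), (-1, -1), (-1, -2), (0, -2), (0, -3), (1, -3)])
Fold: move[4]->R => LDDRRR (positions: [(0, 0), (-1, 0), (-1, -1), (-1, -2), (0, -2), (1, -2), (2, -2)])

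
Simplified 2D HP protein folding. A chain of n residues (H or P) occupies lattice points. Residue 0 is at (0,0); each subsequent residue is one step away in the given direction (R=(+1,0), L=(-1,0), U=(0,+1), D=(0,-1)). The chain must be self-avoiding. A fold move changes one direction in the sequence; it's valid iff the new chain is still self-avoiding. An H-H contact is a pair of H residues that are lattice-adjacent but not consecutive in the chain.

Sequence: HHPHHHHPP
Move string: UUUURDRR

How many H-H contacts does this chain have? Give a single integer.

Answer: 1

Derivation:
Positions: [(0, 0), (0, 1), (0, 2), (0, 3), (0, 4), (1, 4), (1, 3), (2, 3), (3, 3)]
H-H contact: residue 3 @(0,3) - residue 6 @(1, 3)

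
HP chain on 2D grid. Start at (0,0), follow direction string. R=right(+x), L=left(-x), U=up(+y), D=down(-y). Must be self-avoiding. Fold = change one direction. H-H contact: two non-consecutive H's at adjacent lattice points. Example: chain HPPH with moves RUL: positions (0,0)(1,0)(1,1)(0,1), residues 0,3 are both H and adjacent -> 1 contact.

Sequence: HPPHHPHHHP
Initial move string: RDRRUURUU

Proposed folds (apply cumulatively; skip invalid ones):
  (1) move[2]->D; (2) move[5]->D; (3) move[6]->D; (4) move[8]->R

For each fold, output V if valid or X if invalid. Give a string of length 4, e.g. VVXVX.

Initial: RDRRUURUU -> [(0, 0), (1, 0), (1, -1), (2, -1), (3, -1), (3, 0), (3, 1), (4, 1), (4, 2), (4, 3)]
Fold 1: move[2]->D => RDDRUURUU VALID
Fold 2: move[5]->D => RDDRUDRUU INVALID (collision), skipped
Fold 3: move[6]->D => RDDRUUDUU INVALID (collision), skipped
Fold 4: move[8]->R => RDDRUURUR VALID

Answer: VXXV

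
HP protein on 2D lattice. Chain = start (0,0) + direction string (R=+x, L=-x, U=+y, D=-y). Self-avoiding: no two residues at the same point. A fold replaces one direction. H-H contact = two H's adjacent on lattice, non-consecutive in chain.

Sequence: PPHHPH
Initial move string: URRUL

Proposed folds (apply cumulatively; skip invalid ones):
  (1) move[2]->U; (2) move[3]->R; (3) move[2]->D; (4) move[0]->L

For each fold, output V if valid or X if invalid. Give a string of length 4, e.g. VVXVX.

Answer: VXXX

Derivation:
Initial: URRUL -> [(0, 0), (0, 1), (1, 1), (2, 1), (2, 2), (1, 2)]
Fold 1: move[2]->U => URUUL VALID
Fold 2: move[3]->R => URURL INVALID (collision), skipped
Fold 3: move[2]->D => URDUL INVALID (collision), skipped
Fold 4: move[0]->L => LRUUL INVALID (collision), skipped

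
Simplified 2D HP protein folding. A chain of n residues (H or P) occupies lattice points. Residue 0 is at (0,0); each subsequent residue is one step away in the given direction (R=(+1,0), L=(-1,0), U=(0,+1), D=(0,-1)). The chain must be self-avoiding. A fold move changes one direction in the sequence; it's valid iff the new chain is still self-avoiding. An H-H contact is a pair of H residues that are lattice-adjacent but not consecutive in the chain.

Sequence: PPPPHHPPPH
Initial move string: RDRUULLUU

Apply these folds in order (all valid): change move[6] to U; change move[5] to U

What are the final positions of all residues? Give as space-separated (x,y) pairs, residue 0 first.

Initial moves: RDRUULLUU
Fold: move[6]->U => RDRUULUUU (positions: [(0, 0), (1, 0), (1, -1), (2, -1), (2, 0), (2, 1), (1, 1), (1, 2), (1, 3), (1, 4)])
Fold: move[5]->U => RDRUUUUUU (positions: [(0, 0), (1, 0), (1, -1), (2, -1), (2, 0), (2, 1), (2, 2), (2, 3), (2, 4), (2, 5)])

Answer: (0,0) (1,0) (1,-1) (2,-1) (2,0) (2,1) (2,2) (2,3) (2,4) (2,5)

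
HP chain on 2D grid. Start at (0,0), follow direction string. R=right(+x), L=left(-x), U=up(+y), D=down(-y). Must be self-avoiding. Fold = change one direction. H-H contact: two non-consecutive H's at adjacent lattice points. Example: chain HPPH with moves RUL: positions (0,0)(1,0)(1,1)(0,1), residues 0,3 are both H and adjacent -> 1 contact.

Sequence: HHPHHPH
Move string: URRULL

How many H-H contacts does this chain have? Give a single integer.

Positions: [(0, 0), (0, 1), (1, 1), (2, 1), (2, 2), (1, 2), (0, 2)]
H-H contact: residue 1 @(0,1) - residue 6 @(0, 2)

Answer: 1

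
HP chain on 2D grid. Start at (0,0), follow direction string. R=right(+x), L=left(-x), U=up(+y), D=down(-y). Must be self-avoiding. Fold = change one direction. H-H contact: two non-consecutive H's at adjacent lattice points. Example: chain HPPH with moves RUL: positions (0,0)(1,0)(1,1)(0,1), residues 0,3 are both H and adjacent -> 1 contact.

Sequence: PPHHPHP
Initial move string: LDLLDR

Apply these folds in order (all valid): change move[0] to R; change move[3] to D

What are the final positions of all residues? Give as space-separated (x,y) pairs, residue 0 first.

Initial moves: LDLLDR
Fold: move[0]->R => RDLLDR (positions: [(0, 0), (1, 0), (1, -1), (0, -1), (-1, -1), (-1, -2), (0, -2)])
Fold: move[3]->D => RDLDDR (positions: [(0, 0), (1, 0), (1, -1), (0, -1), (0, -2), (0, -3), (1, -3)])

Answer: (0,0) (1,0) (1,-1) (0,-1) (0,-2) (0,-3) (1,-3)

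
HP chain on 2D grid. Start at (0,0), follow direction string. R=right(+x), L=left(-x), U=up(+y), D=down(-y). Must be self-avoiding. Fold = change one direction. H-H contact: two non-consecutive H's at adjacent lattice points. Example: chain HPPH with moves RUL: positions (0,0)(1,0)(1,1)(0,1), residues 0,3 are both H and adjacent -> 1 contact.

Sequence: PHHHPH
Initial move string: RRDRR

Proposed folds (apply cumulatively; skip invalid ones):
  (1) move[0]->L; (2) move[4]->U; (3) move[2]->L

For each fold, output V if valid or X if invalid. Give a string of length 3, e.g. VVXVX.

Answer: XVX

Derivation:
Initial: RRDRR -> [(0, 0), (1, 0), (2, 0), (2, -1), (3, -1), (4, -1)]
Fold 1: move[0]->L => LRDRR INVALID (collision), skipped
Fold 2: move[4]->U => RRDRU VALID
Fold 3: move[2]->L => RRLRU INVALID (collision), skipped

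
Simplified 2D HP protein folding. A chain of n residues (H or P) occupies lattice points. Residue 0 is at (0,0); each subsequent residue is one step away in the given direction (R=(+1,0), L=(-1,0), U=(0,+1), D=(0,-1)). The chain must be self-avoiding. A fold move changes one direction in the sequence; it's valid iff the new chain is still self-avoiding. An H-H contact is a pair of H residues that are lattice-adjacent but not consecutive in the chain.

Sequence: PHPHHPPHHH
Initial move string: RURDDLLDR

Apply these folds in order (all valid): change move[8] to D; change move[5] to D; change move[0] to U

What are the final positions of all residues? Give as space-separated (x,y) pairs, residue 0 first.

Answer: (0,0) (0,1) (0,2) (1,2) (1,1) (1,0) (1,-1) (0,-1) (0,-2) (0,-3)

Derivation:
Initial moves: RURDDLLDR
Fold: move[8]->D => RURDDLLDD (positions: [(0, 0), (1, 0), (1, 1), (2, 1), (2, 0), (2, -1), (1, -1), (0, -1), (0, -2), (0, -3)])
Fold: move[5]->D => RURDDDLDD (positions: [(0, 0), (1, 0), (1, 1), (2, 1), (2, 0), (2, -1), (2, -2), (1, -2), (1, -3), (1, -4)])
Fold: move[0]->U => UURDDDLDD (positions: [(0, 0), (0, 1), (0, 2), (1, 2), (1, 1), (1, 0), (1, -1), (0, -1), (0, -2), (0, -3)])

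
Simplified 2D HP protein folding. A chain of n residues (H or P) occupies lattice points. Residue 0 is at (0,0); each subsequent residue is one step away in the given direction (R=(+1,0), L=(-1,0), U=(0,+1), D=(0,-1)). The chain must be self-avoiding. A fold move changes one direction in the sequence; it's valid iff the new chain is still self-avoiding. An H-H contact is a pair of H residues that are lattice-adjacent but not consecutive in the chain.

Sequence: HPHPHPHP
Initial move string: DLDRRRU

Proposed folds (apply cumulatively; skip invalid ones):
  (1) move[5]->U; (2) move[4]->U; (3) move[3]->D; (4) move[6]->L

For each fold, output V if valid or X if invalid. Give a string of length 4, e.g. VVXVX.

Initial: DLDRRRU -> [(0, 0), (0, -1), (-1, -1), (-1, -2), (0, -2), (1, -2), (2, -2), (2, -1)]
Fold 1: move[5]->U => DLDRRUU VALID
Fold 2: move[4]->U => DLDRUUU INVALID (collision), skipped
Fold 3: move[3]->D => DLDDRUU INVALID (collision), skipped
Fold 4: move[6]->L => DLDRRUL INVALID (collision), skipped

Answer: VXXX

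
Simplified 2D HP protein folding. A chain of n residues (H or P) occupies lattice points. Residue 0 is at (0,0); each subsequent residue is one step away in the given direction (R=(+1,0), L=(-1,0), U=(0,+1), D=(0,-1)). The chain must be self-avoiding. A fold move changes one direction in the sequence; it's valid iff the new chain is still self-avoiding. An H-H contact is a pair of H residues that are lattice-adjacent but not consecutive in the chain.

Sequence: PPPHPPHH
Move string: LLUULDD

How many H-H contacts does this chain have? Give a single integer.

Positions: [(0, 0), (-1, 0), (-2, 0), (-2, 1), (-2, 2), (-3, 2), (-3, 1), (-3, 0)]
H-H contact: residue 3 @(-2,1) - residue 6 @(-3, 1)

Answer: 1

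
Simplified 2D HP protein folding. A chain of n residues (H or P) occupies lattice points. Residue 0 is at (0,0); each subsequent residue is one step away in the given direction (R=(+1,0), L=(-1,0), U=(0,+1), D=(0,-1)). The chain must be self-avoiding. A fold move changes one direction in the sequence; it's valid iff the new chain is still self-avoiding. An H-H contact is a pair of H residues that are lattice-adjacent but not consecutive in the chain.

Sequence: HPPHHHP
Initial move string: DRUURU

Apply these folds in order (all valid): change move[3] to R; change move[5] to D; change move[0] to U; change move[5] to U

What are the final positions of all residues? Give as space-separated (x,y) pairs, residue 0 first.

Initial moves: DRUURU
Fold: move[3]->R => DRURRU (positions: [(0, 0), (0, -1), (1, -1), (1, 0), (2, 0), (3, 0), (3, 1)])
Fold: move[5]->D => DRURRD (positions: [(0, 0), (0, -1), (1, -1), (1, 0), (2, 0), (3, 0), (3, -1)])
Fold: move[0]->U => URURRD (positions: [(0, 0), (0, 1), (1, 1), (1, 2), (2, 2), (3, 2), (3, 1)])
Fold: move[5]->U => URURRU (positions: [(0, 0), (0, 1), (1, 1), (1, 2), (2, 2), (3, 2), (3, 3)])

Answer: (0,0) (0,1) (1,1) (1,2) (2,2) (3,2) (3,3)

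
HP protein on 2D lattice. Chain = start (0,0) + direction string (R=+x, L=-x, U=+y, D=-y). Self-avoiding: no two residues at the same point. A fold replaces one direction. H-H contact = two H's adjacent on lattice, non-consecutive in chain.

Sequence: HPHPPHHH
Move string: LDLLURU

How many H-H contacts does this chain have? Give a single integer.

Answer: 0

Derivation:
Positions: [(0, 0), (-1, 0), (-1, -1), (-2, -1), (-3, -1), (-3, 0), (-2, 0), (-2, 1)]
No H-H contacts found.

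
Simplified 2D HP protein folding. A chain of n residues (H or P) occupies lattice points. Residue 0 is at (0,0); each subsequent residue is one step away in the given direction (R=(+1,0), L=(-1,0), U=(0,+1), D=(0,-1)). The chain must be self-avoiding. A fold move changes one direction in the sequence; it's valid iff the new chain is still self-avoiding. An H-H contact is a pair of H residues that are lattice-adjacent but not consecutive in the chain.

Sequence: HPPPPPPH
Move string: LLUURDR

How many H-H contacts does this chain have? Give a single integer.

Answer: 1

Derivation:
Positions: [(0, 0), (-1, 0), (-2, 0), (-2, 1), (-2, 2), (-1, 2), (-1, 1), (0, 1)]
H-H contact: residue 0 @(0,0) - residue 7 @(0, 1)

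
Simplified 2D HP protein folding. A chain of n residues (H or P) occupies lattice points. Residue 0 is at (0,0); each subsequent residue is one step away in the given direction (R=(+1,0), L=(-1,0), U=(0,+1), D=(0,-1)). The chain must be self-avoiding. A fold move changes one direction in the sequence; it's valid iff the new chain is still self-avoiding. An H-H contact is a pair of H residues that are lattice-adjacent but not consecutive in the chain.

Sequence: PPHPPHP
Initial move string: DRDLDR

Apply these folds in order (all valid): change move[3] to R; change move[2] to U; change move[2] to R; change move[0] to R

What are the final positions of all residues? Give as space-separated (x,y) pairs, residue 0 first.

Initial moves: DRDLDR
Fold: move[3]->R => DRDRDR (positions: [(0, 0), (0, -1), (1, -1), (1, -2), (2, -2), (2, -3), (3, -3)])
Fold: move[2]->U => DRURDR (positions: [(0, 0), (0, -1), (1, -1), (1, 0), (2, 0), (2, -1), (3, -1)])
Fold: move[2]->R => DRRRDR (positions: [(0, 0), (0, -1), (1, -1), (2, -1), (3, -1), (3, -2), (4, -2)])
Fold: move[0]->R => RRRRDR (positions: [(0, 0), (1, 0), (2, 0), (3, 0), (4, 0), (4, -1), (5, -1)])

Answer: (0,0) (1,0) (2,0) (3,0) (4,0) (4,-1) (5,-1)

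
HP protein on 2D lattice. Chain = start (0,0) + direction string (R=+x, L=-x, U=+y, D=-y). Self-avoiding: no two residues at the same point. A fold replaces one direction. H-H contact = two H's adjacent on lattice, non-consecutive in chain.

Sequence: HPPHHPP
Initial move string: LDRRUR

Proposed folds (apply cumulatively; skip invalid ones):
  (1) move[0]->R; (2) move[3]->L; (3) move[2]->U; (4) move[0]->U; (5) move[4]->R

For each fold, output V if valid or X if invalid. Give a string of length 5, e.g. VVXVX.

Initial: LDRRUR -> [(0, 0), (-1, 0), (-1, -1), (0, -1), (1, -1), (1, 0), (2, 0)]
Fold 1: move[0]->R => RDRRUR VALID
Fold 2: move[3]->L => RDRLUR INVALID (collision), skipped
Fold 3: move[2]->U => RDURUR INVALID (collision), skipped
Fold 4: move[0]->U => UDRRUR INVALID (collision), skipped
Fold 5: move[4]->R => RDRRRR VALID

Answer: VXXXV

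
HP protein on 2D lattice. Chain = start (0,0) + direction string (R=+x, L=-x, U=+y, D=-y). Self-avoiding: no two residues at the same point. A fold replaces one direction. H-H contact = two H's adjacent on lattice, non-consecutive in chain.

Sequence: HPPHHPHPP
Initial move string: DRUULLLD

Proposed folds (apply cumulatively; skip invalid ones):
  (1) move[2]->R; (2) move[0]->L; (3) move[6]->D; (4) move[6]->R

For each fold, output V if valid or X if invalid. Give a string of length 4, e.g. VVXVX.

Initial: DRUULLLD -> [(0, 0), (0, -1), (1, -1), (1, 0), (1, 1), (0, 1), (-1, 1), (-2, 1), (-2, 0)]
Fold 1: move[2]->R => DRRULLLD INVALID (collision), skipped
Fold 2: move[0]->L => LRUULLLD INVALID (collision), skipped
Fold 3: move[6]->D => DRUULLDD VALID
Fold 4: move[6]->R => DRUULLRD INVALID (collision), skipped

Answer: XXVX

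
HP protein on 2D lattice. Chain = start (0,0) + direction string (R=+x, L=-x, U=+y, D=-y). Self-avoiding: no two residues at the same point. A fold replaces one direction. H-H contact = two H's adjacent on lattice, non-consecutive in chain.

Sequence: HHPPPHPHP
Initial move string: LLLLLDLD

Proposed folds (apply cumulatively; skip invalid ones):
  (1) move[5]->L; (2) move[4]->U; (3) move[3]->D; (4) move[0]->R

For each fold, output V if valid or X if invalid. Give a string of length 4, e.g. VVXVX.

Initial: LLLLLDLD -> [(0, 0), (-1, 0), (-2, 0), (-3, 0), (-4, 0), (-5, 0), (-5, -1), (-6, -1), (-6, -2)]
Fold 1: move[5]->L => LLLLLLLD VALID
Fold 2: move[4]->U => LLLLULLD VALID
Fold 3: move[3]->D => LLLDULLD INVALID (collision), skipped
Fold 4: move[0]->R => RLLLULLD INVALID (collision), skipped

Answer: VVXX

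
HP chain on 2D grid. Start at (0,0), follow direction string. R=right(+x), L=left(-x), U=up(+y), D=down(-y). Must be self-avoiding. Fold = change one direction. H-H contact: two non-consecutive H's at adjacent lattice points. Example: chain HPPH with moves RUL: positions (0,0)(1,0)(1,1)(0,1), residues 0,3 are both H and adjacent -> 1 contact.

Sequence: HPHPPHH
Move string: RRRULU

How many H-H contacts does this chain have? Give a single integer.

Answer: 1

Derivation:
Positions: [(0, 0), (1, 0), (2, 0), (3, 0), (3, 1), (2, 1), (2, 2)]
H-H contact: residue 2 @(2,0) - residue 5 @(2, 1)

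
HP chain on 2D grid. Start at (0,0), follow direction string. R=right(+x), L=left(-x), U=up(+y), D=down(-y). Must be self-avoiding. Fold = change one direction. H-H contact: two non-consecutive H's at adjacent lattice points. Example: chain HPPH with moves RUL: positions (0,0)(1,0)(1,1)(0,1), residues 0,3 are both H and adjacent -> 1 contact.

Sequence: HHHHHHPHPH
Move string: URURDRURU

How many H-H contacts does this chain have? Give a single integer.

Positions: [(0, 0), (0, 1), (1, 1), (1, 2), (2, 2), (2, 1), (3, 1), (3, 2), (4, 2), (4, 3)]
H-H contact: residue 2 @(1,1) - residue 5 @(2, 1)
H-H contact: residue 4 @(2,2) - residue 7 @(3, 2)

Answer: 2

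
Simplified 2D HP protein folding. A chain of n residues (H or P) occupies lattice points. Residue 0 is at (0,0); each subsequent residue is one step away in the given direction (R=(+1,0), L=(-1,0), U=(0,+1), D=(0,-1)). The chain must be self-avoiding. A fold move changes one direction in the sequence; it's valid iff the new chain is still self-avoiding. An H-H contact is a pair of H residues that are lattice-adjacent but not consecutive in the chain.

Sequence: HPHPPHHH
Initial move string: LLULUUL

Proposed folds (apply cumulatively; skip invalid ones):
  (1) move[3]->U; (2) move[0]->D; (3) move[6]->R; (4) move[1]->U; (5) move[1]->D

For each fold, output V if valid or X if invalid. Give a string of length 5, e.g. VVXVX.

Initial: LLULUUL -> [(0, 0), (-1, 0), (-2, 0), (-2, 1), (-3, 1), (-3, 2), (-3, 3), (-4, 3)]
Fold 1: move[3]->U => LLUUUUL VALID
Fold 2: move[0]->D => DLUUUUL VALID
Fold 3: move[6]->R => DLUUUUR VALID
Fold 4: move[1]->U => DUUUUUR INVALID (collision), skipped
Fold 5: move[1]->D => DDUUUUR INVALID (collision), skipped

Answer: VVVXX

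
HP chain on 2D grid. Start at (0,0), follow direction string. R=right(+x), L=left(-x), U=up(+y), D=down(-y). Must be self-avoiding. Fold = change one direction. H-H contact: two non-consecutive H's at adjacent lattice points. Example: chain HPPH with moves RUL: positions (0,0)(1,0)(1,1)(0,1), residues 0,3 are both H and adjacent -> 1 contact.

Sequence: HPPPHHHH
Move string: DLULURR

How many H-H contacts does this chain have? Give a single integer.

Positions: [(0, 0), (0, -1), (-1, -1), (-1, 0), (-2, 0), (-2, 1), (-1, 1), (0, 1)]
H-H contact: residue 0 @(0,0) - residue 7 @(0, 1)

Answer: 1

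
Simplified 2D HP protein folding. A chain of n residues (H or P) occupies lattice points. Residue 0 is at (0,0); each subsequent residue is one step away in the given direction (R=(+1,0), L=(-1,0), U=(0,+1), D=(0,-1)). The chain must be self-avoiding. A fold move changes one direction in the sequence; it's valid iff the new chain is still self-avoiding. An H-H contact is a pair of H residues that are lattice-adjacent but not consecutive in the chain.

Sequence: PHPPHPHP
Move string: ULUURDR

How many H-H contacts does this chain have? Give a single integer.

Positions: [(0, 0), (0, 1), (-1, 1), (-1, 2), (-1, 3), (0, 3), (0, 2), (1, 2)]
H-H contact: residue 1 @(0,1) - residue 6 @(0, 2)

Answer: 1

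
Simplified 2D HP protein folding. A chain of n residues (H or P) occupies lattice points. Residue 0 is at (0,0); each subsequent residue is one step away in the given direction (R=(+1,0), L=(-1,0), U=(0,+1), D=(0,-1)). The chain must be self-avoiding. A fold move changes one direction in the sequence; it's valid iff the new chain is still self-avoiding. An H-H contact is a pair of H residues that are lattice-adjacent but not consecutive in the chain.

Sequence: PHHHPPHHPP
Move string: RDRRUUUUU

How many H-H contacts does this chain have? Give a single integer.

Positions: [(0, 0), (1, 0), (1, -1), (2, -1), (3, -1), (3, 0), (3, 1), (3, 2), (3, 3), (3, 4)]
No H-H contacts found.

Answer: 0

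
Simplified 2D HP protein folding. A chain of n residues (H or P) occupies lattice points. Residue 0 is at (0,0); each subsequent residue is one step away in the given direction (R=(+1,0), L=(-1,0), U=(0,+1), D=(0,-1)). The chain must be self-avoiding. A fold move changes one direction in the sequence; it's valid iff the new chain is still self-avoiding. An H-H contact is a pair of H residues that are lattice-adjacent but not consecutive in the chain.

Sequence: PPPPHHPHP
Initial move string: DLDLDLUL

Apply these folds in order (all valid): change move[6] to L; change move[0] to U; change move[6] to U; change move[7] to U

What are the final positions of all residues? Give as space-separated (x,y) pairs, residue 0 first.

Initial moves: DLDLDLUL
Fold: move[6]->L => DLDLDLLL (positions: [(0, 0), (0, -1), (-1, -1), (-1, -2), (-2, -2), (-2, -3), (-3, -3), (-4, -3), (-5, -3)])
Fold: move[0]->U => ULDLDLLL (positions: [(0, 0), (0, 1), (-1, 1), (-1, 0), (-2, 0), (-2, -1), (-3, -1), (-4, -1), (-5, -1)])
Fold: move[6]->U => ULDLDLUL (positions: [(0, 0), (0, 1), (-1, 1), (-1, 0), (-2, 0), (-2, -1), (-3, -1), (-3, 0), (-4, 0)])
Fold: move[7]->U => ULDLDLUU (positions: [(0, 0), (0, 1), (-1, 1), (-1, 0), (-2, 0), (-2, -1), (-3, -1), (-3, 0), (-3, 1)])

Answer: (0,0) (0,1) (-1,1) (-1,0) (-2,0) (-2,-1) (-3,-1) (-3,0) (-3,1)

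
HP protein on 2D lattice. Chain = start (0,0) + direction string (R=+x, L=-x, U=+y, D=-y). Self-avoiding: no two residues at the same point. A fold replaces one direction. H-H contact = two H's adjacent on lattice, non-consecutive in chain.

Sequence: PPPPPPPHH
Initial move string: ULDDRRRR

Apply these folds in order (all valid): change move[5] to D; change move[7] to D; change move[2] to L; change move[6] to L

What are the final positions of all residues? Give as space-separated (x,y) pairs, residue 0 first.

Answer: (0,0) (0,1) (-1,1) (-2,1) (-2,0) (-1,0) (-1,-1) (-2,-1) (-2,-2)

Derivation:
Initial moves: ULDDRRRR
Fold: move[5]->D => ULDDRDRR (positions: [(0, 0), (0, 1), (-1, 1), (-1, 0), (-1, -1), (0, -1), (0, -2), (1, -2), (2, -2)])
Fold: move[7]->D => ULDDRDRD (positions: [(0, 0), (0, 1), (-1, 1), (-1, 0), (-1, -1), (0, -1), (0, -2), (1, -2), (1, -3)])
Fold: move[2]->L => ULLDRDRD (positions: [(0, 0), (0, 1), (-1, 1), (-2, 1), (-2, 0), (-1, 0), (-1, -1), (0, -1), (0, -2)])
Fold: move[6]->L => ULLDRDLD (positions: [(0, 0), (0, 1), (-1, 1), (-2, 1), (-2, 0), (-1, 0), (-1, -1), (-2, -1), (-2, -2)])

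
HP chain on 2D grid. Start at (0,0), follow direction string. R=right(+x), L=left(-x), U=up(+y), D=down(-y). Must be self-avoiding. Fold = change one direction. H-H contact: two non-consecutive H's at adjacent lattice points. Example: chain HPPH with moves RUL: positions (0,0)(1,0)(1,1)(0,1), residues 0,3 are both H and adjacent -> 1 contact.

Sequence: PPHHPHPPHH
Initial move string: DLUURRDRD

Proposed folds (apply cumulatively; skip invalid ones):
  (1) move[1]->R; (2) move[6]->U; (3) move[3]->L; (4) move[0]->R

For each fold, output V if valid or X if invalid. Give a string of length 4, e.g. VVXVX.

Initial: DLUURRDRD -> [(0, 0), (0, -1), (-1, -1), (-1, 0), (-1, 1), (0, 1), (1, 1), (1, 0), (2, 0), (2, -1)]
Fold 1: move[1]->R => DRUURRDRD VALID
Fold 2: move[6]->U => DRUURRURD VALID
Fold 3: move[3]->L => DRULRRURD INVALID (collision), skipped
Fold 4: move[0]->R => RRUURRURD VALID

Answer: VVXV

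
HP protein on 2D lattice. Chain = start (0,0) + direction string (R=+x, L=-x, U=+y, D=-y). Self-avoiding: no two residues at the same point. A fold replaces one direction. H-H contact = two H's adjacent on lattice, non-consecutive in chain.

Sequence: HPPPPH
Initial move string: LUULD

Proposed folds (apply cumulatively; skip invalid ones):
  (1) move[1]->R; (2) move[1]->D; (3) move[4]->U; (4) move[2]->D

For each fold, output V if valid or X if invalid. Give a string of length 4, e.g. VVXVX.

Initial: LUULD -> [(0, 0), (-1, 0), (-1, 1), (-1, 2), (-2, 2), (-2, 1)]
Fold 1: move[1]->R => LRULD INVALID (collision), skipped
Fold 2: move[1]->D => LDULD INVALID (collision), skipped
Fold 3: move[4]->U => LUULU VALID
Fold 4: move[2]->D => LUDLU INVALID (collision), skipped

Answer: XXVX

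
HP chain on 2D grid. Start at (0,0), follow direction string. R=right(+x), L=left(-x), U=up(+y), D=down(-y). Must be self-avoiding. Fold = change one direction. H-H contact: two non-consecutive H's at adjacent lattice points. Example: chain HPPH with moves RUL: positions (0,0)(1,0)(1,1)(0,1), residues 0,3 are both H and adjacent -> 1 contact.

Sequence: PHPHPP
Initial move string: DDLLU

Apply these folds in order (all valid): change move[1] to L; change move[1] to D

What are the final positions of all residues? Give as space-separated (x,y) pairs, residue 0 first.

Initial moves: DDLLU
Fold: move[1]->L => DLLLU (positions: [(0, 0), (0, -1), (-1, -1), (-2, -1), (-3, -1), (-3, 0)])
Fold: move[1]->D => DDLLU (positions: [(0, 0), (0, -1), (0, -2), (-1, -2), (-2, -2), (-2, -1)])

Answer: (0,0) (0,-1) (0,-2) (-1,-2) (-2,-2) (-2,-1)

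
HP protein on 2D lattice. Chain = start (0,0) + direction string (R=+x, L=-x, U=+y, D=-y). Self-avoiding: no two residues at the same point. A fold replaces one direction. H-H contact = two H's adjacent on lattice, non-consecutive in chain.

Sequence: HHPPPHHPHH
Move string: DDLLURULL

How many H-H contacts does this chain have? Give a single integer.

Positions: [(0, 0), (0, -1), (0, -2), (-1, -2), (-2, -2), (-2, -1), (-1, -1), (-1, 0), (-2, 0), (-3, 0)]
H-H contact: residue 1 @(0,-1) - residue 6 @(-1, -1)
H-H contact: residue 5 @(-2,-1) - residue 8 @(-2, 0)

Answer: 2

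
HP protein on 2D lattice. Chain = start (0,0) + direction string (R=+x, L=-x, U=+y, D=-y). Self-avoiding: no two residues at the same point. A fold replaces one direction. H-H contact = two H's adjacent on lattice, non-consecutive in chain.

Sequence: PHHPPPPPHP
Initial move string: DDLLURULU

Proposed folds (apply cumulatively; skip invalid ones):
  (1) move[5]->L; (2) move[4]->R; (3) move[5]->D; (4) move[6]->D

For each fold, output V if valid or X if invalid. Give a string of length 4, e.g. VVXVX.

Initial: DDLLURULU -> [(0, 0), (0, -1), (0, -2), (-1, -2), (-2, -2), (-2, -1), (-1, -1), (-1, 0), (-2, 0), (-2, 1)]
Fold 1: move[5]->L => DDLLULULU VALID
Fold 2: move[4]->R => DDLLRLULU INVALID (collision), skipped
Fold 3: move[5]->D => DDLLUDULU INVALID (collision), skipped
Fold 4: move[6]->D => DDLLULDLU VALID

Answer: VXXV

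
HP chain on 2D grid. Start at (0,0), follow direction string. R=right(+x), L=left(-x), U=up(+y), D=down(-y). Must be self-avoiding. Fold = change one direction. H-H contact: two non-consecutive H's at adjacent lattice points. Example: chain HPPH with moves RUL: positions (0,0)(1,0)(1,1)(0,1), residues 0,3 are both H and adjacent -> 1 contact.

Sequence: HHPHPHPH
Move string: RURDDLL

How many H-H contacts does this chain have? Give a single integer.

Answer: 1

Derivation:
Positions: [(0, 0), (1, 0), (1, 1), (2, 1), (2, 0), (2, -1), (1, -1), (0, -1)]
H-H contact: residue 0 @(0,0) - residue 7 @(0, -1)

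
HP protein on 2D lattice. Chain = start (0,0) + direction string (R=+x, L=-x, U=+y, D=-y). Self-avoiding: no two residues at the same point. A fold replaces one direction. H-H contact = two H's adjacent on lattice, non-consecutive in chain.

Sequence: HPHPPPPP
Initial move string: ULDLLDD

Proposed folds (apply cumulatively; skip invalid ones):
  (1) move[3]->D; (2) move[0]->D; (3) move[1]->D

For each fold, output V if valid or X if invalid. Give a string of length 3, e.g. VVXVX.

Initial: ULDLLDD -> [(0, 0), (0, 1), (-1, 1), (-1, 0), (-2, 0), (-3, 0), (-3, -1), (-3, -2)]
Fold 1: move[3]->D => ULDDLDD VALID
Fold 2: move[0]->D => DLDDLDD VALID
Fold 3: move[1]->D => DDDDLDD VALID

Answer: VVV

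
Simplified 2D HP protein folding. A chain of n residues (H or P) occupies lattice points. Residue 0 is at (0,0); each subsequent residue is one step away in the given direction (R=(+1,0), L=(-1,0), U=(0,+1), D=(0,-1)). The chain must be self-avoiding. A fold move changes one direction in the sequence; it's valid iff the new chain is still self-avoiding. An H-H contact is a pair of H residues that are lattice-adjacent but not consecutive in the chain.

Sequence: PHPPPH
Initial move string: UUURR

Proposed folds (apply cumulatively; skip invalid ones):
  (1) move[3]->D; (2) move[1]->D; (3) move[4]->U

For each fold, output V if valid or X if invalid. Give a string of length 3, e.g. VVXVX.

Initial: UUURR -> [(0, 0), (0, 1), (0, 2), (0, 3), (1, 3), (2, 3)]
Fold 1: move[3]->D => UUUDR INVALID (collision), skipped
Fold 2: move[1]->D => UDURR INVALID (collision), skipped
Fold 3: move[4]->U => UUURU VALID

Answer: XXV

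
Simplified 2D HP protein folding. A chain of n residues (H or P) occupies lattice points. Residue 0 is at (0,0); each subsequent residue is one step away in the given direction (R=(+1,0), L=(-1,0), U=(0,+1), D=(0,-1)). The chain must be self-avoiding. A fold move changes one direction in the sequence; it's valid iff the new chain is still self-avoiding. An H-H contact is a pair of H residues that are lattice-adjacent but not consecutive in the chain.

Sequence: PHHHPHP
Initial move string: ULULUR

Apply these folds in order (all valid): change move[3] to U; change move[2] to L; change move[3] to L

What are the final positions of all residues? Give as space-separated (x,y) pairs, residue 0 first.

Initial moves: ULULUR
Fold: move[3]->U => ULUUUR (positions: [(0, 0), (0, 1), (-1, 1), (-1, 2), (-1, 3), (-1, 4), (0, 4)])
Fold: move[2]->L => ULLUUR (positions: [(0, 0), (0, 1), (-1, 1), (-2, 1), (-2, 2), (-2, 3), (-1, 3)])
Fold: move[3]->L => ULLLUR (positions: [(0, 0), (0, 1), (-1, 1), (-2, 1), (-3, 1), (-3, 2), (-2, 2)])

Answer: (0,0) (0,1) (-1,1) (-2,1) (-3,1) (-3,2) (-2,2)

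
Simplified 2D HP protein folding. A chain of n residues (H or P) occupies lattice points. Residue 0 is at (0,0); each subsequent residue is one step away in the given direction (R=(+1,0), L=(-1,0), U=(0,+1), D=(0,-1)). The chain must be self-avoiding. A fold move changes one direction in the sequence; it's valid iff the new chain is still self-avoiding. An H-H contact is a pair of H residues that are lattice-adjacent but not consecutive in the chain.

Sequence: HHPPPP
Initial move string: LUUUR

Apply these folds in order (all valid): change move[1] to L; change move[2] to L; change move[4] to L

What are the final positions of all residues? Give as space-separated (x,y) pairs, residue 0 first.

Initial moves: LUUUR
Fold: move[1]->L => LLUUR (positions: [(0, 0), (-1, 0), (-2, 0), (-2, 1), (-2, 2), (-1, 2)])
Fold: move[2]->L => LLLUR (positions: [(0, 0), (-1, 0), (-2, 0), (-3, 0), (-3, 1), (-2, 1)])
Fold: move[4]->L => LLLUL (positions: [(0, 0), (-1, 0), (-2, 0), (-3, 0), (-3, 1), (-4, 1)])

Answer: (0,0) (-1,0) (-2,0) (-3,0) (-3,1) (-4,1)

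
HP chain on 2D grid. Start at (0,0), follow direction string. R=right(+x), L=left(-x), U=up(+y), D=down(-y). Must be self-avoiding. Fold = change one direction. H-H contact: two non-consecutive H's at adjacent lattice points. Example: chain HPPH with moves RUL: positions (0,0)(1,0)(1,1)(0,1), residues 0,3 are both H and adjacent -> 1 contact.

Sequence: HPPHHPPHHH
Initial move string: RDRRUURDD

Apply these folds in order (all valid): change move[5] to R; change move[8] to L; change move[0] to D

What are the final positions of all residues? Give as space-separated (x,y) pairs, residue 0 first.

Initial moves: RDRRUURDD
Fold: move[5]->R => RDRRURRDD (positions: [(0, 0), (1, 0), (1, -1), (2, -1), (3, -1), (3, 0), (4, 0), (5, 0), (5, -1), (5, -2)])
Fold: move[8]->L => RDRRURRDL (positions: [(0, 0), (1, 0), (1, -1), (2, -1), (3, -1), (3, 0), (4, 0), (5, 0), (5, -1), (4, -1)])
Fold: move[0]->D => DDRRURRDL (positions: [(0, 0), (0, -1), (0, -2), (1, -2), (2, -2), (2, -1), (3, -1), (4, -1), (4, -2), (3, -2)])

Answer: (0,0) (0,-1) (0,-2) (1,-2) (2,-2) (2,-1) (3,-1) (4,-1) (4,-2) (3,-2)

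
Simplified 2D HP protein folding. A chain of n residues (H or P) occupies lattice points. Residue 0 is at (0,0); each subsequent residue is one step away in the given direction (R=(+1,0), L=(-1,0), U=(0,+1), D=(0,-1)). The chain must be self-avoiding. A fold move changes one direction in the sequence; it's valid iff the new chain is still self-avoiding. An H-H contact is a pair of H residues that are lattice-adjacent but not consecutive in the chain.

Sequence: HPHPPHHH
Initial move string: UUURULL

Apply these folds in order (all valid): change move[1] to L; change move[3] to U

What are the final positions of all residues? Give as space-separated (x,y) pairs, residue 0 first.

Answer: (0,0) (0,1) (-1,1) (-1,2) (-1,3) (-1,4) (-2,4) (-3,4)

Derivation:
Initial moves: UUURULL
Fold: move[1]->L => ULURULL (positions: [(0, 0), (0, 1), (-1, 1), (-1, 2), (0, 2), (0, 3), (-1, 3), (-2, 3)])
Fold: move[3]->U => ULUUULL (positions: [(0, 0), (0, 1), (-1, 1), (-1, 2), (-1, 3), (-1, 4), (-2, 4), (-3, 4)])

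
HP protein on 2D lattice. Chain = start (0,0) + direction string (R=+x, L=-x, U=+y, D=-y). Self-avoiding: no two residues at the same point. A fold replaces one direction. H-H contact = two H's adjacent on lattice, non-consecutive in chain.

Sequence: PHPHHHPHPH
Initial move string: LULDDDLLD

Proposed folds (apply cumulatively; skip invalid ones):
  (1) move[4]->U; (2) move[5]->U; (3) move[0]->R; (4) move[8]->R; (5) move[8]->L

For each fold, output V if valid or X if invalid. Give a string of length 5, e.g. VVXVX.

Answer: XXXXV

Derivation:
Initial: LULDDDLLD -> [(0, 0), (-1, 0), (-1, 1), (-2, 1), (-2, 0), (-2, -1), (-2, -2), (-3, -2), (-4, -2), (-4, -3)]
Fold 1: move[4]->U => LULDUDLLD INVALID (collision), skipped
Fold 2: move[5]->U => LULDDULLD INVALID (collision), skipped
Fold 3: move[0]->R => RULDDDLLD INVALID (collision), skipped
Fold 4: move[8]->R => LULDDDLLR INVALID (collision), skipped
Fold 5: move[8]->L => LULDDDLLL VALID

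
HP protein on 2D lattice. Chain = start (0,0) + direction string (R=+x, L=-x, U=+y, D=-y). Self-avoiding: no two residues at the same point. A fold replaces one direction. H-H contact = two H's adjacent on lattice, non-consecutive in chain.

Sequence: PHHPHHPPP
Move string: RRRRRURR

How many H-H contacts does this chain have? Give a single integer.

Answer: 0

Derivation:
Positions: [(0, 0), (1, 0), (2, 0), (3, 0), (4, 0), (5, 0), (5, 1), (6, 1), (7, 1)]
No H-H contacts found.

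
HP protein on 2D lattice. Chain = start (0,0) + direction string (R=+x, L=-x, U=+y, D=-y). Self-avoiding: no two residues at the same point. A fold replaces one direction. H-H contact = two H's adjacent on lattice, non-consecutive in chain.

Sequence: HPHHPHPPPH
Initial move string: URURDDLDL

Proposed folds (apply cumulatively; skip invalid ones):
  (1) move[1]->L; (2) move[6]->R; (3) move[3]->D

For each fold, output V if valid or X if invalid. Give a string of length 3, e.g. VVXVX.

Answer: XVX

Derivation:
Initial: URURDDLDL -> [(0, 0), (0, 1), (1, 1), (1, 2), (2, 2), (2, 1), (2, 0), (1, 0), (1, -1), (0, -1)]
Fold 1: move[1]->L => ULURDDLDL INVALID (collision), skipped
Fold 2: move[6]->R => URURDDRDL VALID
Fold 3: move[3]->D => URUDDDRDL INVALID (collision), skipped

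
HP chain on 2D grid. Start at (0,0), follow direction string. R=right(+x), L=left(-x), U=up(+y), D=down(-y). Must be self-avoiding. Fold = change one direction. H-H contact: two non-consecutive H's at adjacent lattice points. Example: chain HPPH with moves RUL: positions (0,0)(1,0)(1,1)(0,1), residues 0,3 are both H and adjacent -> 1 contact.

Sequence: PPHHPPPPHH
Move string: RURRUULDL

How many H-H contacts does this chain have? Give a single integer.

Answer: 2

Derivation:
Positions: [(0, 0), (1, 0), (1, 1), (2, 1), (3, 1), (3, 2), (3, 3), (2, 3), (2, 2), (1, 2)]
H-H contact: residue 2 @(1,1) - residue 9 @(1, 2)
H-H contact: residue 3 @(2,1) - residue 8 @(2, 2)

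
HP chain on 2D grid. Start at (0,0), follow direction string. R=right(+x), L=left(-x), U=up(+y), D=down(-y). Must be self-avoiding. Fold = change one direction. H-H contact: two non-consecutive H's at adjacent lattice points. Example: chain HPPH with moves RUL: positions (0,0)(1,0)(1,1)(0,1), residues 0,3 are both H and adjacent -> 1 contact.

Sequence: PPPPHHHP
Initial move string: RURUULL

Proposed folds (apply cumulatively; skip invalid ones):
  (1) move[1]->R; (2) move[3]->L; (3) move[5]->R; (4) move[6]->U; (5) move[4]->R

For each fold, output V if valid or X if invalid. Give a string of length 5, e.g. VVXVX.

Initial: RURUULL -> [(0, 0), (1, 0), (1, 1), (2, 1), (2, 2), (2, 3), (1, 3), (0, 3)]
Fold 1: move[1]->R => RRRUULL VALID
Fold 2: move[3]->L => RRRLULL INVALID (collision), skipped
Fold 3: move[5]->R => RRRUURL INVALID (collision), skipped
Fold 4: move[6]->U => RRRUULU VALID
Fold 5: move[4]->R => RRRURLU INVALID (collision), skipped

Answer: VXXVX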